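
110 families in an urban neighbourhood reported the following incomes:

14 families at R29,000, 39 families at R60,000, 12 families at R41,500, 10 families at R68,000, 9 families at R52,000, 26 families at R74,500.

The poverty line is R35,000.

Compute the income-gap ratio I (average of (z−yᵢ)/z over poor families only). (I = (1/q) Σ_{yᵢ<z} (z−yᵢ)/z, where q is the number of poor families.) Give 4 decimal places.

0.1714

Below z: 14×R29,000 (q = 14 of N = 110).
Shortfall ratios (z−y)/z: 0.1714 (×14); sum = 2.400000.
The income-gap ratio divides by q (the poor only): 2.400000 / 14 = 0.1714.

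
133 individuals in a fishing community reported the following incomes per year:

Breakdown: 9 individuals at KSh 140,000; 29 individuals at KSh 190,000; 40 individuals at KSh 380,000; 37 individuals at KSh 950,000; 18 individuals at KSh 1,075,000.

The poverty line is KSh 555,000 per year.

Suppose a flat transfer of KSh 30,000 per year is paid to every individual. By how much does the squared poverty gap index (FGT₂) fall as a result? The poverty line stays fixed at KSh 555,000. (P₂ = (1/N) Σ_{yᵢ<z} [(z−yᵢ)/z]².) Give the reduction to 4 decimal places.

Before: below the line — 9×KSh 140,000, 29×KSh 190,000, 40×KSh 380,000; squared poverty gap index (FGT₂) = 0.162045.
After the KSh 30,000 transfer: below the line — 9×KSh 170,000, 29×KSh 220,000, 40×KSh 410,000; squared poverty gap index (FGT₂) = 0.132534.
Reduction = 0.162045 − 0.132534 = 0.0295.

0.0295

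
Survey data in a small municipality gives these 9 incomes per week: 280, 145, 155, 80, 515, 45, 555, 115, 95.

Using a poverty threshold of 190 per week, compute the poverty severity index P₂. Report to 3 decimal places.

0.157

Below the line: 45, 80, 95, 115, 145, 155 (q = 6 of N = 9).
Normalized shortfalls: (190−45)/190 = 0.7632; (190−80)/190 = 0.5789; (190−95)/190 = 0.5000; (190−115)/190 = 0.3947; (190−145)/190 = 0.2368; (190−155)/190 = 0.1842.
Squared: 0.5824; 0.3352; 0.2500; 0.1558; 0.0561; 0.0339.
Sum = 1.413435; P₂ = 1.413435 / 9 = 0.157.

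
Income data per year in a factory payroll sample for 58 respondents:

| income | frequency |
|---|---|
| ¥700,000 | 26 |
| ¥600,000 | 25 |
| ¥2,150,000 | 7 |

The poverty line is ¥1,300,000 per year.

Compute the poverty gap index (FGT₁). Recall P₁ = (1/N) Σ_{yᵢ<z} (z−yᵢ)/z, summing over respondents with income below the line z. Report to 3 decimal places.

Below the line: 25×¥600,000, 26×¥700,000 (q = 51 of N = 58).
Shortfall ratios: (1300000−600000)/1300000 = 0.5385 (×25); (1300000−700000)/1300000 = 0.4615 (×26).
Sum of shortfalls = 25.461538; P₁ averages over all N: 25.461538 / 58 = 0.439.

0.439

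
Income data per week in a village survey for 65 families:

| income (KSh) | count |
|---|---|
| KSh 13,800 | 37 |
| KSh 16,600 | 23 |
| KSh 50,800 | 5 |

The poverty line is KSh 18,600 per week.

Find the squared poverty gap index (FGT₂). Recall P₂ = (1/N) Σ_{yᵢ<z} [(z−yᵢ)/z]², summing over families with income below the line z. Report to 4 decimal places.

Incomes under z: 37×KSh 13,800, 23×KSh 16,600 (q = 60 of N = 65).
Gap ratios (z−y)/z: (18600−13800)/18600 = 0.2581 (×37); (18600−16600)/18600 = 0.1075 (×23).
Squared: 0.0666 (×37); 0.0116 (×23).
Sum = 2.730027; P₂ = 2.730027 / 65 = 0.0420.

0.0420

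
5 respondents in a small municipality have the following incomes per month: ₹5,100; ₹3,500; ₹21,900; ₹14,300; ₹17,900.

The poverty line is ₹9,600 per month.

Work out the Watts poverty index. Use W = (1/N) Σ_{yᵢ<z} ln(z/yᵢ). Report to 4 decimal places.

Below the line: ₹3,500, ₹5,100 (q = 2 of N = 5).
Log shortfalls: ln(9600/3500) = 1.0090; ln(9600/5100) = 0.6325.
W = 1.641523 / 5 = 0.3283.

0.3283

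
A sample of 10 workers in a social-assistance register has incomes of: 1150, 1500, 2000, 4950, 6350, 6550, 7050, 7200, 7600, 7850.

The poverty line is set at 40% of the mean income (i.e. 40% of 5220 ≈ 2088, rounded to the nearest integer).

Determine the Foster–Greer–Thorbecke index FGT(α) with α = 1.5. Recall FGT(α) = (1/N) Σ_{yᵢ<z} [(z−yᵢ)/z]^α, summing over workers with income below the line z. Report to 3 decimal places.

0.046

Incomes under z: 1150, 1500, 2000 (q = 3 of N = 10).
Relative gaps: (2088−1150)/2088 = 0.4492; (2088−1500)/2088 = 0.2816; (2088−2000)/2088 = 0.0421.
Raised to α = 1.5: 0.30110; 0.14944; 0.00865.
Sum = 0.459192; FGT(1.5) = 0.459192 / 10 = 0.046.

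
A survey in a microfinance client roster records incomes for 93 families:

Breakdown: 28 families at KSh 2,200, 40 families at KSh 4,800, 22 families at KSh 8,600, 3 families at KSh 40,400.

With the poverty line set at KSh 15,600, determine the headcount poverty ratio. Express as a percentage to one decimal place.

90 of the 93 families have income below KSh 15,600.
H = 90/93 = 96.8%.

96.8%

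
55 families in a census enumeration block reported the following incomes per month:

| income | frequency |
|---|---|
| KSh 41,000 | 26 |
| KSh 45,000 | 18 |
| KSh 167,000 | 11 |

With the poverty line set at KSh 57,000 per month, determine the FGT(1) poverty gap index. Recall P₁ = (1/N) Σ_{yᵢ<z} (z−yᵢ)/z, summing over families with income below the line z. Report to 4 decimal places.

Below z: 26×KSh 41,000, 18×KSh 45,000 (q = 44 of N = 55).
Shortfall ratios: (57000−41000)/57000 = 0.2807 (×26); (57000−45000)/57000 = 0.2105 (×18).
Σ = 11.087719. Dividing by the full population N = 55 gives P₁ = 0.2016.

0.2016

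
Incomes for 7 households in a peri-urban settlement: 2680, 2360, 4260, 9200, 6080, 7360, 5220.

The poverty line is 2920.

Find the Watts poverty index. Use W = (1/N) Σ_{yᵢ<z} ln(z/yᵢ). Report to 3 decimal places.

Below the line: 2360, 2680 (q = 2 of N = 7).
Log shortfalls: ln(2920/2360) = 0.2129; ln(2920/2680) = 0.0858.
W = 0.298689 / 7 = 0.043.

0.043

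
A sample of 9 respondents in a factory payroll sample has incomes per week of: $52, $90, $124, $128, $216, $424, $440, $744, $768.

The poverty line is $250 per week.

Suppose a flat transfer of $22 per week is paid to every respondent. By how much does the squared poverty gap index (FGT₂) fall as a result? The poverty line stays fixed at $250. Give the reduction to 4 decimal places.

0.0458

Before: below the line — $52, $90, $124, $128, $216; squared poverty gap index (FGT₂) = 0.171947.
After the $22 transfer: below the line — $74, $112, $146, $150, $238; squared poverty gap index (FGT₂) = 0.126187.
Reduction = 0.171947 − 0.126187 = 0.0458.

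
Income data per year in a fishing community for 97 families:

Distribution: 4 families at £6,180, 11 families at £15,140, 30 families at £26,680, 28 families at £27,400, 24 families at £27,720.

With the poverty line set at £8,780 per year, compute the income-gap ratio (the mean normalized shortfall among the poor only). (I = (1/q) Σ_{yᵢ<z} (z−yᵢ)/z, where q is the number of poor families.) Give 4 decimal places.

Below z: 4×£6,180 (q = 4 of N = 97).
Shortfall ratios (z−y)/z: 0.2961 (×4); sum = 1.184510.
I averages over the q = 4 poor units only: 1.184510 / 4 = 0.2961.

0.2961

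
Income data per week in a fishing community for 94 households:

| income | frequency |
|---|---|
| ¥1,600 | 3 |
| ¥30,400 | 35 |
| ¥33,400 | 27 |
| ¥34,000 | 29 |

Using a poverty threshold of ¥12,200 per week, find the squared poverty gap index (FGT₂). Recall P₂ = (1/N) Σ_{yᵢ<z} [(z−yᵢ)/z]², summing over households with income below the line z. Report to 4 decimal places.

Incomes under z: 3×¥1,600 (q = 3 of N = 94).
Shortfall ratios: (12200−1600)/12200 = 0.8689 (×3).
Squared: 0.7549 (×3).
Sum = 2.264714; P₂ = 2.264714 / 94 = 0.0241.

0.0241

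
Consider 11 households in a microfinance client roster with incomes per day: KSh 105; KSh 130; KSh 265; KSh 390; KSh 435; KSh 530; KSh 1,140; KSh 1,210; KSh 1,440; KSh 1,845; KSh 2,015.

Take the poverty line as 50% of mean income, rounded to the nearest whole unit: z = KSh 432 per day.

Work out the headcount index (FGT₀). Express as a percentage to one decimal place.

4 of the 11 households have income below KSh 432.
H = 4/11 = 36.4%.

36.4%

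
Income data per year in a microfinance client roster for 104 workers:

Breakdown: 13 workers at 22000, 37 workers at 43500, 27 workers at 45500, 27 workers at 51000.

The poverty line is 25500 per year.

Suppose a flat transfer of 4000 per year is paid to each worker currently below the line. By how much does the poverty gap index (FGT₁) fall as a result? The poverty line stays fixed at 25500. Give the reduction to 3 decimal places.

0.017

Before: below the line — 13×22000; poverty gap index (FGT₁) = 0.01716.
After the 4000 transfer: below the line — none; poverty gap index (FGT₁) = 0.00000.
Reduction = 0.01716 − 0.00000 = 0.017.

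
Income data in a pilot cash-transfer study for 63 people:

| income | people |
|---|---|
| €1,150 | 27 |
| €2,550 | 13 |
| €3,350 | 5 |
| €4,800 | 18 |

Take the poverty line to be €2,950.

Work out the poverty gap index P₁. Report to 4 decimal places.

0.2895

Below z: 27×€1,150, 13×€2,550 (q = 40 of N = 63).
Shortfall ratios: (2950−1150)/2950 = 0.6102 (×27); (2950−2550)/2950 = 0.1356 (×13).
Σ = 18.237288. Dividing by the full population N = 63 gives P₁ = 0.2895.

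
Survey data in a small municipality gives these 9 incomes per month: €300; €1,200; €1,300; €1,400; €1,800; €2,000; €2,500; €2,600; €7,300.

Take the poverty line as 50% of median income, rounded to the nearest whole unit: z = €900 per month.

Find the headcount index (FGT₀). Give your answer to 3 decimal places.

0.111

1 of the 9 people have income below €900.
H = 1/9 = 0.111.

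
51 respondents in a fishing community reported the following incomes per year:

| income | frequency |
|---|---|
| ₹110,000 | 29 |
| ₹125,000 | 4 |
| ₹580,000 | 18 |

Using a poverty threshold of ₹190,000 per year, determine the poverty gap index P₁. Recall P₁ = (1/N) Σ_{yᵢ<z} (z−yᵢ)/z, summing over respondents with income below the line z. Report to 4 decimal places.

Below the line: 29×₹110,000, 4×₹125,000 (q = 33 of N = 51).
Gap ratios (z−y)/z: (190000−110000)/190000 = 0.4211 (×29); (190000−125000)/190000 = 0.3421 (×4).
Sum of shortfalls = 13.578947; P₁ averages over all N: 13.578947 / 51 = 0.2663.

0.2663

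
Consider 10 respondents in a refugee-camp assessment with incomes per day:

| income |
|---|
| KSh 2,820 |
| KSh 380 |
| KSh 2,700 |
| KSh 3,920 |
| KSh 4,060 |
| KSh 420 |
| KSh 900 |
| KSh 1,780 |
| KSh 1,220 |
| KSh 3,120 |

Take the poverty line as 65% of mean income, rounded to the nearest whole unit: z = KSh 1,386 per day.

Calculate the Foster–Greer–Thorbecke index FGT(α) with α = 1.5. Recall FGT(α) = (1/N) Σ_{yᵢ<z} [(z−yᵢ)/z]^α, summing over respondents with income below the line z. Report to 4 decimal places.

Below z: KSh 380, KSh 420, KSh 900, KSh 1,220 (q = 4 of N = 10).
Relative gaps: (1386−380)/1386 = 0.7258; (1386−420)/1386 = 0.6970; (1386−900)/1386 = 0.3506; (1386−1220)/1386 = 0.1198.
Raised to α = 1.5: 0.61838; 0.58186; 0.20764; 0.04145.
Sum = 1.449327; FGT(1.5) = 1.449327 / 10 = 0.1449.

0.1449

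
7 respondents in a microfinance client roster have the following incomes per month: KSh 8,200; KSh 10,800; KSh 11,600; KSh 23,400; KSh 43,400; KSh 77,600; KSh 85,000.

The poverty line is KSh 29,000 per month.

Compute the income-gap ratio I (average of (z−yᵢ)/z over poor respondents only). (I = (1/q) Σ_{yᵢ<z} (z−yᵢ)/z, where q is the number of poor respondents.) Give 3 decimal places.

Poor units: KSh 8,200, KSh 10,800, KSh 11,600, KSh 23,400 (q = 4 of N = 7).
Shortfall ratios (z−y)/z: 0.7172, 0.6276, 0.6000, 0.1931; sum = 2.137931.
I averages over the q = 4 poor units only: 2.137931 / 4 = 0.534.

0.534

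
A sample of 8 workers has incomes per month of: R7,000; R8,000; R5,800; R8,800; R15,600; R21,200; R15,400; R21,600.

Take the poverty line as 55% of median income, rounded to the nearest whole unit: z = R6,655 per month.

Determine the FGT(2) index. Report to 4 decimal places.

0.0021

Below z: R5,800 (q = 1 of N = 8).
Relative gaps: (6655−5800)/6655 = 0.1285.
Squared: 0.0165.
Sum = 0.016506; P₂ = 0.016506 / 8 = 0.0021.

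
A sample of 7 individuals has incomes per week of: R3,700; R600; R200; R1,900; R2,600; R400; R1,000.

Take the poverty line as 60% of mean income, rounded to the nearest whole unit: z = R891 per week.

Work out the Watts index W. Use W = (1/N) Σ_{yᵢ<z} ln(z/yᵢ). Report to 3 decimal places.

Below z: R200, R400, R600 (q = 3 of N = 7).
Log shortfalls: ln(891/200) = 1.4940; ln(891/400) = 0.8009; ln(891/600) = 0.3954.
W = 2.690322 / 7 = 0.384.

0.384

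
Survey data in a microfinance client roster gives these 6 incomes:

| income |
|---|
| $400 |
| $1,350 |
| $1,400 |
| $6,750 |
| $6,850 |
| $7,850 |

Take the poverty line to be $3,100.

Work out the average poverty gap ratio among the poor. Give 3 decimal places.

0.661

Below the line: $400, $1,350, $1,400 (q = 3 of N = 6).
Shortfall ratios (z−y)/z: 0.8710, 0.5645, 0.5484; sum = 1.983871.
The income-gap ratio divides by q (the poor only): 1.983871 / 3 = 0.661.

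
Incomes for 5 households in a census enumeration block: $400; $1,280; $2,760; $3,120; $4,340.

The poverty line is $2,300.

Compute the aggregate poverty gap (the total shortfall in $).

Below the line: $400, $1,280 (q = 2 of N = 5).
Individual gaps: 2300−400 = 1900; 2300−1280 = 1020.
Aggregate gap = $2,920.

$2,920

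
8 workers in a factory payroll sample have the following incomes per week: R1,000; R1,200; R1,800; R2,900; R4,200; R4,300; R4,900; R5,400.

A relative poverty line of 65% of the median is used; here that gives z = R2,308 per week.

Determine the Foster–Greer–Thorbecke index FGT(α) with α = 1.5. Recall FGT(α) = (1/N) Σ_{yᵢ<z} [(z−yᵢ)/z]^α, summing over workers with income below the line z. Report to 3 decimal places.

0.108

Incomes under z: R1,000, R1,200, R1,800 (q = 3 of N = 8).
Normalized shortfalls: (2308−1000)/2308 = 0.5667; (2308−1200)/2308 = 0.4801; (2308−1800)/2308 = 0.2201.
Raised to α = 1.5: 0.42664; 0.33263; 0.10326.
Sum = 0.862525; FGT(1.5) = 0.862525 / 8 = 0.108.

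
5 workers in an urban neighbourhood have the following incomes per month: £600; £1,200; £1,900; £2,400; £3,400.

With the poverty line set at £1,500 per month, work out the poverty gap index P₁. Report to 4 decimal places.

Below z: £600, £1,200 (q = 2 of N = 5).
Relative gaps: (1500−600)/1500 = 0.6000; (1500−1200)/1500 = 0.2000.
Σ = 0.800000. Dividing by the full population N = 5 gives P₁ = 0.1600.

0.1600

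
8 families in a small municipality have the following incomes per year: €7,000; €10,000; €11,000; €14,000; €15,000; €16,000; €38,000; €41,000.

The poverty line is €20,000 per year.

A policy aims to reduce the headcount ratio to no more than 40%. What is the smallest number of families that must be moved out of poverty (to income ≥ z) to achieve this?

Currently q = 6 of N = 8 are below the line (H = 0.750).
A headcount ratio of at most 40% allows at most ⌊0.40 × 8⌋ = 3 poor families.
So at least 6 − 3 = 3 must be lifted.

3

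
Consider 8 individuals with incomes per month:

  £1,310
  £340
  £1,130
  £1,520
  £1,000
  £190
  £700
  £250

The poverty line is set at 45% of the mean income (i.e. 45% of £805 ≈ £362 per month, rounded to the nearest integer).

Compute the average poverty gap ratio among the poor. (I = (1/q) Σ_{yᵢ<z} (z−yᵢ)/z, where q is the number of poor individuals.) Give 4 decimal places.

0.2818

Below the line: £190, £250, £340 (q = 3 of N = 8).
Relative gaps: 0.4751, 0.3094, 0.0608; sum = 0.845304.
I averages over the q = 3 poor units only: 0.845304 / 3 = 0.2818.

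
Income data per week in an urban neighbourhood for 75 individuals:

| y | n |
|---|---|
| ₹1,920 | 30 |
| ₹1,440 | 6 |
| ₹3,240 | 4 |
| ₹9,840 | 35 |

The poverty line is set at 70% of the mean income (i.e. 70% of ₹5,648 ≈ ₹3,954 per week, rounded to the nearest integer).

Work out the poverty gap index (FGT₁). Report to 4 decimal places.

Below the line: 6×₹1,440, 30×₹1,920, 4×₹3,240 (q = 40 of N = 75).
Gap ratios (z−y)/z: (3954−1440)/3954 = 0.6358 (×6); (3954−1920)/3954 = 0.5144 (×30); (3954−3240)/3954 = 0.1806 (×4).
Σ = 19.969651. Dividing by the full population N = 75 gives P₁ = 0.2663.

0.2663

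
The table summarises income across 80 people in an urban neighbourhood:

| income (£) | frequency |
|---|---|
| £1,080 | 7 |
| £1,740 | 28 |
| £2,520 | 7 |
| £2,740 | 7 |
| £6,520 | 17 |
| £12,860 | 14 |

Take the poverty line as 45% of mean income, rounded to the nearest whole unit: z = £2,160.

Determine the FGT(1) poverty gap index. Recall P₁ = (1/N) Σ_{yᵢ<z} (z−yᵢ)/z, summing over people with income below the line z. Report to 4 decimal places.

0.1118

Below z: 7×£1,080, 28×£1,740 (q = 35 of N = 80).
Relative gaps: (2160−1080)/2160 = 0.5000 (×7); (2160−1740)/2160 = 0.1944 (×28).
Sum of shortfalls = 8.944444; P₁ averages over all N: 8.944444 / 80 = 0.1118.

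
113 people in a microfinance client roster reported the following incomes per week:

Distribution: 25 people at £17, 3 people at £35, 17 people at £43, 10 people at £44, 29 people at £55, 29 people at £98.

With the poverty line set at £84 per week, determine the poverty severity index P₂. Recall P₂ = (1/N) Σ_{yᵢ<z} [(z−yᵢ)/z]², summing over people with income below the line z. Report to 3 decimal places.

Incomes under z: 25×£17, 3×£35, 17×£43, 10×£44, 29×£55 (q = 84 of N = 113).
Relative gaps: (84−17)/84 = 0.7976 (×25); (84−35)/84 = 0.5833 (×3); (84−43)/84 = 0.4881 (×17); (84−44)/84 = 0.4762 (×10); (84−55)/84 = 0.3452 (×29).
Squared: 0.6362 (×25); 0.3403 (×3); 0.2382 (×17); 0.2268 (×10); 0.1192 (×29).
Sum = 26.699830; P₂ = 26.699830 / 113 = 0.236.

0.236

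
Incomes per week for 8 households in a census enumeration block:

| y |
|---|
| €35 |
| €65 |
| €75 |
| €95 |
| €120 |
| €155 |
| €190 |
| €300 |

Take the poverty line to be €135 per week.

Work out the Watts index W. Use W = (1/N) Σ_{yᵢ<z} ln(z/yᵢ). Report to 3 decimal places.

Below z: €35, €65, €75, €95, €120 (q = 5 of N = 8).
ln(z/y) terms: ln(135/35) = 1.3499; ln(135/65) = 0.7309; ln(135/75) = 0.5878; ln(135/95) = 0.3514; ln(135/120) = 0.1178.
W = 3.137782 / 8 = 0.392.

0.392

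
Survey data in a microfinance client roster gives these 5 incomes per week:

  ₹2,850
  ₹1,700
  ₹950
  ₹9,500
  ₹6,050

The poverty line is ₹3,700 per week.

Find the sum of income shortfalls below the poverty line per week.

Poor units: ₹950, ₹1,700, ₹2,850 (q = 3 of N = 5).
Individual gaps: 3700−950 = 2750; 3700−1700 = 2000; 3700−2850 = 850.
Aggregate gap = ₹5,600.

₹5,600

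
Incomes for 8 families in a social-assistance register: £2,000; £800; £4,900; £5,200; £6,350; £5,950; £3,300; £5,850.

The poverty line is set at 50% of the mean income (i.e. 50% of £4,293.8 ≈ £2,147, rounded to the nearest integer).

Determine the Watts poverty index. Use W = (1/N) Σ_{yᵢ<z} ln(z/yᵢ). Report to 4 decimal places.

0.1323

Poor units: £800, £2,000 (q = 2 of N = 8).
Log gaps: ln(2147/800) = 0.9872; ln(2147/2000) = 0.0709.
W = 1.058139 / 8 = 0.1323.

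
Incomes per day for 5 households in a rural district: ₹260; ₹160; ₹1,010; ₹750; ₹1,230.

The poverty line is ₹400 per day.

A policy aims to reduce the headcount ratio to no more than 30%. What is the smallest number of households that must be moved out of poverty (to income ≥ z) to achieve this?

Currently q = 2 of N = 5 are below the line (H = 0.400).
A headcount ratio of at most 30% allows at most ⌊0.30 × 5⌋ = 1 poor households.
So at least 2 − 1 = 1 must be lifted.

1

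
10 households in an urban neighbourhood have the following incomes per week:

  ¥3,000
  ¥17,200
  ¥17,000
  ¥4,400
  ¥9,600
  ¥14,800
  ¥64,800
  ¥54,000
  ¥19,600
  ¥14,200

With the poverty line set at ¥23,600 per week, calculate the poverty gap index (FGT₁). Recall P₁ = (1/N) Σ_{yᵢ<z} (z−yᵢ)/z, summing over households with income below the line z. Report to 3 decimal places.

Below z: ¥3,000, ¥4,400, ¥9,600, ¥14,200, ¥14,800, ¥17,000, ¥17,200, ¥19,600 (q = 8 of N = 10).
Shortfall ratios: (23600−3000)/23600 = 0.8729; (23600−4400)/23600 = 0.8136; (23600−9600)/23600 = 0.5932; (23600−14200)/23600 = 0.3983; (23600−14800)/23600 = 0.3729; (23600−17000)/23600 = 0.2797; (23600−17200)/23600 = 0.2712; (23600−19600)/23600 = 0.1695.
Σ = 3.771186. Dividing by the full population N = 10 gives P₁ = 0.377.

0.377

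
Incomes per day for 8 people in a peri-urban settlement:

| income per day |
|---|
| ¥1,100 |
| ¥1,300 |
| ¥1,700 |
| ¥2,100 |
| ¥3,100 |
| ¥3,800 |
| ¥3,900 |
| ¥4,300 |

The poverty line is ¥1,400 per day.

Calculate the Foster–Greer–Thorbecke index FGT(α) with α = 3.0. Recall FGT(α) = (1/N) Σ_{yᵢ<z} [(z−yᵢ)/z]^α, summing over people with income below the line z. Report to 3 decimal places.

Below z: ¥1,100, ¥1,300 (q = 2 of N = 8).
Gap ratios (z−y)/z: (1400−1100)/1400 = 0.2143; (1400−1300)/1400 = 0.0714.
Raised to α = 3.0: 0.00984; 0.00036.
Sum = 0.010204; FGT(3.0) = 0.010204 / 8 = 0.001.

0.001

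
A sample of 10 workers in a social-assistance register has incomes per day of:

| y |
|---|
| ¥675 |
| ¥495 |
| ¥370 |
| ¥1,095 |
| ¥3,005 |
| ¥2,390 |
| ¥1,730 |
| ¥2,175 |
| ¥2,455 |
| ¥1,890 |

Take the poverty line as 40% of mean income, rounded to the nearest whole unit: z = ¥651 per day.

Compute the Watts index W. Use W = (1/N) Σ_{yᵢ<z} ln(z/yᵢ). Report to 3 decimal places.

0.084

Incomes under z: ¥370, ¥495 (q = 2 of N = 10).
Log shortfalls: ln(651/370) = 0.5650; ln(651/495) = 0.2740.
W = 0.838959 / 10 = 0.084.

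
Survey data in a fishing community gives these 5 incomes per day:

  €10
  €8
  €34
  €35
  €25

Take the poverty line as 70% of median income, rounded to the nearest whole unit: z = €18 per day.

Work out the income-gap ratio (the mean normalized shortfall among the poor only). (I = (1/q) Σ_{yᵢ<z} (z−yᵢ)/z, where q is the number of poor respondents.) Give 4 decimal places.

0.5000

Incomes under z: €8, €10 (q = 2 of N = 5).
Shortfall ratios (z−y)/z: 0.5556, 0.4444; sum = 1.000000.
I averages over the q = 2 poor units only: 1.000000 / 2 = 0.5000.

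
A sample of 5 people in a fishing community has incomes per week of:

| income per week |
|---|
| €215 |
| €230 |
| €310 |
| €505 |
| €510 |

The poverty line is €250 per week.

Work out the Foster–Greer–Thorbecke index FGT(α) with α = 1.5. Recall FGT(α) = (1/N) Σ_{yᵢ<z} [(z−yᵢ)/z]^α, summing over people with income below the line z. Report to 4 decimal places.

Incomes under z: €215, €230 (q = 2 of N = 5).
Normalized shortfalls: (250−215)/250 = 0.1400; (250−230)/250 = 0.0800.
Raised to α = 1.5: 0.05238; 0.02263.
Sum = 0.075011; FGT(1.5) = 0.075011 / 5 = 0.0150.

0.0150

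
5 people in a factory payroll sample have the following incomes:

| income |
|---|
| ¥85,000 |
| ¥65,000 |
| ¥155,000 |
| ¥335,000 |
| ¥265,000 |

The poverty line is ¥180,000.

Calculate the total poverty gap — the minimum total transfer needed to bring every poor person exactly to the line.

Poor units: ¥65,000, ¥85,000, ¥155,000 (q = 3 of N = 5).
Individual gaps: 180000−65000 = 115000; 180000−85000 = 95000; 180000−155000 = 25000.
Aggregate gap = ¥235,000.

¥235,000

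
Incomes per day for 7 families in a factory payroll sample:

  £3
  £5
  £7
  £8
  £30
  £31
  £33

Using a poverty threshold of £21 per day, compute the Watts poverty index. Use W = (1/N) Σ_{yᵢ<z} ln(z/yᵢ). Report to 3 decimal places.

Poor units: £3, £5, £7, £8 (q = 4 of N = 7).
Log gaps: ln(21/3) = 1.9459; ln(21/5) = 1.4351; ln(21/7) = 1.0986; ln(21/8) = 0.9651.
W = 5.444688 / 7 = 0.778.

0.778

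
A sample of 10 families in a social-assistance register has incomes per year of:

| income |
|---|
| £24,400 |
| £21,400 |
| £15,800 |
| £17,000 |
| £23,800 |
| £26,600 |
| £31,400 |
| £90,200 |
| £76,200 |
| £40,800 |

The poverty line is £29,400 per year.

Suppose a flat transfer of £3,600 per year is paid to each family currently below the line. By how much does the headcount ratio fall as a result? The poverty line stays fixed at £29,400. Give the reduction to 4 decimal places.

Before: below the line — £15,800, £17,000, £21,400, £23,800, £24,400, £26,600; headcount ratio = 0.600000.
After the £3,600 transfer: below the line — £19,400, £20,600, £25,000, £27,400, £28,000; headcount ratio = 0.500000.
Reduction = 0.600000 − 0.500000 = 0.1000.

0.1000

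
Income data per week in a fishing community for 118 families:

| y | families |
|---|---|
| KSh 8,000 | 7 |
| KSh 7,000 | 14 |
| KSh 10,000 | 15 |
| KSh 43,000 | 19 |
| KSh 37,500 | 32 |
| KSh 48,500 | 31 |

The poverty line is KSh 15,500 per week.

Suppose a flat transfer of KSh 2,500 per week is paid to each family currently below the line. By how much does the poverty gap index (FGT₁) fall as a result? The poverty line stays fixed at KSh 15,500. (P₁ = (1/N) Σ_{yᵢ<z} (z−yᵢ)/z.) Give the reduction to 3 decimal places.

0.049

Before: below the line — 14×KSh 7,000, 7×KSh 8,000, 15×KSh 10,000; poverty gap index (FGT₁) = 0.13887.
After the KSh 2,500 transfer: below the line — 14×KSh 9,500, 7×KSh 10,500, 15×KSh 12,500; poverty gap index (FGT₁) = 0.08967.
Reduction = 0.13887 − 0.08967 = 0.049.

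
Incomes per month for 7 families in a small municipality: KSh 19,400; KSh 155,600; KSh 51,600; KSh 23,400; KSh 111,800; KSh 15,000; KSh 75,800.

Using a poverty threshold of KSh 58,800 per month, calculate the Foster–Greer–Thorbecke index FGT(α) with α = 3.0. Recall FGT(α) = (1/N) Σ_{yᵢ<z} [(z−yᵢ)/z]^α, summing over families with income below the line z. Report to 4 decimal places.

0.1335

Below the line: KSh 15,000, KSh 19,400, KSh 23,400, KSh 51,600 (q = 4 of N = 7).
Shortfall ratios: (58800−15000)/58800 = 0.7449; (58800−19400)/58800 = 0.6701; (58800−23400)/58800 = 0.6020; (58800−51600)/58800 = 0.1224.
Raised to α = 3.0: 0.41332; 0.30085; 0.21821; 0.00184.
Sum = 0.934226; FGT(3.0) = 0.934226 / 7 = 0.1335.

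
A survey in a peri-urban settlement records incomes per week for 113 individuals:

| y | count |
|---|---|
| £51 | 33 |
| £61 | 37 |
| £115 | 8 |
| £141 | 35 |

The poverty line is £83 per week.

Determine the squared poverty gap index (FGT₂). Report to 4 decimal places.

Below the line: 33×£51, 37×£61 (q = 70 of N = 113).
Relative gaps: (83−51)/83 = 0.3855 (×33); (83−61)/83 = 0.2651 (×37).
Squared: 0.1486 (×33); 0.0703 (×37).
Sum = 7.504718; P₂ = 7.504718 / 113 = 0.0664.

0.0664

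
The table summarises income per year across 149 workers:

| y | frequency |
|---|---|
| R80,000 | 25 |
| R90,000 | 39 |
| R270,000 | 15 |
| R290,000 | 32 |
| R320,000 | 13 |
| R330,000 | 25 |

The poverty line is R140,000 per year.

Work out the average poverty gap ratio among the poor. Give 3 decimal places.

Below the line: 25×R80,000, 39×R90,000 (q = 64 of N = 149).
Relative gaps: 0.4286 (×25), 0.3571 (×39); sum = 24.642857.
I averages over the q = 64 poor units only: 24.642857 / 64 = 0.385.

0.385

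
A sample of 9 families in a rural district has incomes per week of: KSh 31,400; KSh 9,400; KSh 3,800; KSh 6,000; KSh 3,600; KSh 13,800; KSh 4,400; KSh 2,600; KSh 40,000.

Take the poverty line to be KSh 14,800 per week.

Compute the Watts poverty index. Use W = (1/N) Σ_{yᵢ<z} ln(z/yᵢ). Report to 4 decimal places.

Incomes under z: KSh 2,600, KSh 3,600, KSh 3,800, KSh 4,400, KSh 6,000, KSh 9,400, KSh 13,800 (q = 7 of N = 9).
ln(z/y) terms: ln(14800/2600) = 1.7391; ln(14800/3600) = 1.4137; ln(14800/3800) = 1.3596; ln(14800/4400) = 1.2130; ln(14800/6000) = 0.9029; ln(14800/9400) = 0.4539; ln(14800/13800) = 0.0700.
W = 7.152202 / 9 = 0.7947.

0.7947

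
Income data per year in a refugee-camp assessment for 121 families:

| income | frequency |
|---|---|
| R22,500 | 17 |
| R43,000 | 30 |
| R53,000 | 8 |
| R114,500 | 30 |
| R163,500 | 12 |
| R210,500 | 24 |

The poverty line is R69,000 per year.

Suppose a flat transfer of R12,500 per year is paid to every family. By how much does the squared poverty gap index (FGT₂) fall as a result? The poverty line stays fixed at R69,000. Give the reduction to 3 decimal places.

Before: below the line — 17×R22,500, 30×R43,000, 8×R53,000; squared poverty gap index (FGT₂) = 0.10257.
After the R12,500 transfer: below the line — 17×R35,000, 30×R55,500, 8×R65,500; squared poverty gap index (FGT₂) = 0.04377.
Reduction = 0.10257 − 0.04377 = 0.059.

0.059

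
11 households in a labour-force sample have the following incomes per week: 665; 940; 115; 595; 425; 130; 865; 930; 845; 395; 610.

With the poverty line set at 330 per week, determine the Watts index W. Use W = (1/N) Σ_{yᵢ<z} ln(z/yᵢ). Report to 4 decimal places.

0.1805

Below the line: 115, 130 (q = 2 of N = 11).
ln(z/y) terms: ln(330/115) = 1.0542; ln(330/130) = 0.9316.
W = 1.985719 / 11 = 0.1805.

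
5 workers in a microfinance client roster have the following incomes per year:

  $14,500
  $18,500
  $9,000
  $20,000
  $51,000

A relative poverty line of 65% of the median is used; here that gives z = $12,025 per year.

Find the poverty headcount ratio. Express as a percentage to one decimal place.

1 of the 5 workers have income below $12,025.
H = 1/5 = 20.0%.

20.0%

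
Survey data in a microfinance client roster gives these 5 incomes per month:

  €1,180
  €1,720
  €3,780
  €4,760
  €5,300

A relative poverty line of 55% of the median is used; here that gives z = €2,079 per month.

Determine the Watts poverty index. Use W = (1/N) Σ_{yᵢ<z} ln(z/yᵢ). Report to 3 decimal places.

Incomes under z: €1,180, €1,720 (q = 2 of N = 5).
ln(z/y) terms: ln(2079/1180) = 0.5664; ln(2079/1720) = 0.1896.
W = 0.755935 / 5 = 0.151.

0.151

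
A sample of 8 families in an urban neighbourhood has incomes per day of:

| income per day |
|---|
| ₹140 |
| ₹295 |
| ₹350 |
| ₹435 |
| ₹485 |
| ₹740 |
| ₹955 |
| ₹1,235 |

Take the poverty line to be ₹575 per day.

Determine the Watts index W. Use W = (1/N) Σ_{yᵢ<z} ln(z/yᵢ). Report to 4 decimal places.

0.3782

Below the line: ₹140, ₹295, ₹350, ₹435, ₹485 (q = 5 of N = 8).
ln(z/y) terms: ln(575/140) = 1.4127; ln(575/295) = 0.6674; ln(575/350) = 0.4964; ln(575/435) = 0.2790; ln(575/485) = 0.1702.
W = 3.025804 / 8 = 0.3782.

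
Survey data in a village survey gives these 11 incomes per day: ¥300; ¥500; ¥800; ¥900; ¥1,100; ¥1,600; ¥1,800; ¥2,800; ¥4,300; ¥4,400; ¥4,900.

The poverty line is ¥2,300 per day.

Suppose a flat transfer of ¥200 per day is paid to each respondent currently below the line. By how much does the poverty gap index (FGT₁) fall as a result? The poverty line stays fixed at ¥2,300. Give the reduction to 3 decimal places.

Before: below the line — ¥300, ¥500, ¥800, ¥900, ¥1,100, ¥1,600, ¥1,800; poverty gap index (FGT₁) = 0.35968.
After the ¥200 transfer: below the line — ¥500, ¥700, ¥1,000, ¥1,100, ¥1,300, ¥1,800, ¥2,000; poverty gap index (FGT₁) = 0.30435.
Reduction = 0.35968 − 0.30435 = 0.055.

0.055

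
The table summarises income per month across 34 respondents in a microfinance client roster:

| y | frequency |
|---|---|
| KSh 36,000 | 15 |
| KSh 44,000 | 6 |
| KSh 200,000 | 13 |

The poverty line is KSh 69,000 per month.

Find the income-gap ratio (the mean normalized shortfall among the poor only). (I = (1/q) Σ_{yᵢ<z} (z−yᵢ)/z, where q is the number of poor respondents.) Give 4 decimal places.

Incomes under z: 15×KSh 36,000, 6×KSh 44,000 (q = 21 of N = 34).
Shortfall ratios (z−y)/z: 0.4783 (×15), 0.3623 (×6); sum = 9.347826.
I averages over the q = 21 poor units only: 9.347826 / 21 = 0.4451.

0.4451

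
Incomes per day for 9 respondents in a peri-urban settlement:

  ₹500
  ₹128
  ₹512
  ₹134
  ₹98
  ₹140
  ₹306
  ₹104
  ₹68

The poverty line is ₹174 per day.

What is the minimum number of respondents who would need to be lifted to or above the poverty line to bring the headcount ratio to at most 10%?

6 of the 9 respondents are poor, so H = 6/9 = 0.667.
A headcount ratio of at most 10% allows at most ⌊0.10 × 9⌋ = 0 poor respondents.
So at least 6 − 0 = 6 must be lifted.

6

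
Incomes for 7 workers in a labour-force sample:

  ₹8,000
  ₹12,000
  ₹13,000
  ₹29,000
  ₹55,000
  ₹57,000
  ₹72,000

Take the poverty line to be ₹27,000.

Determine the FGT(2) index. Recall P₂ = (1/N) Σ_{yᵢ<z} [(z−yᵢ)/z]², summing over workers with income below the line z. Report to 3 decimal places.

0.153

Poor units: ₹8,000, ₹12,000, ₹13,000 (q = 3 of N = 7).
Gap ratios (z−y)/z: (27000−8000)/27000 = 0.7037; (27000−12000)/27000 = 0.5556; (27000−13000)/27000 = 0.5185.
Squared: 0.4952; 0.3086; 0.2689.
Sum = 1.072702; P₂ = 1.072702 / 7 = 0.153.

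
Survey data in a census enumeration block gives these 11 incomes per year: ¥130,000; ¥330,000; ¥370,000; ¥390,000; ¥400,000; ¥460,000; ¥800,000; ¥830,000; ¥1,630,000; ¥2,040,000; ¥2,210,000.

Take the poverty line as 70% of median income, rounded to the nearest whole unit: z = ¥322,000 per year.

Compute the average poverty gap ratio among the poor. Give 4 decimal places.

0.5963

Incomes under z: ¥130,000 (q = 1 of N = 11).
Shortfall ratios (z−y)/z: 0.5963; sum = 0.596273.
The income-gap ratio divides by q (the poor only): 0.596273 / 1 = 0.5963.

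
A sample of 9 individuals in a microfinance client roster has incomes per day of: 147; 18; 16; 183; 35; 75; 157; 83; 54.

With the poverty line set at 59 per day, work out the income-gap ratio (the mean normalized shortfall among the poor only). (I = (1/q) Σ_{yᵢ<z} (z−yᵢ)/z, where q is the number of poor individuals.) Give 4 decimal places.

0.4788

Incomes under z: 16, 18, 35, 54 (q = 4 of N = 9).
Relative gaps: 0.7288, 0.6949, 0.4068, 0.0847; sum = 1.915254.
The income-gap ratio divides by q (the poor only): 1.915254 / 4 = 0.4788.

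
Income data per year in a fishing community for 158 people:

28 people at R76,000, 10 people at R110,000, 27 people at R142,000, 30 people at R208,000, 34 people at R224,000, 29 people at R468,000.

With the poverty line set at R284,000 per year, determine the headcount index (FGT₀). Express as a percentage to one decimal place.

81.6%

129 of the 158 people have income below R284,000.
H = 129/158 = 81.6%.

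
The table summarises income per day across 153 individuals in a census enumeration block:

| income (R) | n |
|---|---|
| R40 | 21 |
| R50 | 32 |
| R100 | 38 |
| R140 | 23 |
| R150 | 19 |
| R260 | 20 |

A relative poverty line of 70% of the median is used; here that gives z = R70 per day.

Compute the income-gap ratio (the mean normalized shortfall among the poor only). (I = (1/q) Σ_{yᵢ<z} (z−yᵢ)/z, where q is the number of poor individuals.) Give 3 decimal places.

Poor units: 21×R40, 32×R50 (q = 53 of N = 153).
Shortfall ratios (z−y)/z: 0.4286 (×21), 0.2857 (×32); sum = 18.142857.
The income-gap ratio divides by q (the poor only): 18.142857 / 53 = 0.342.

0.342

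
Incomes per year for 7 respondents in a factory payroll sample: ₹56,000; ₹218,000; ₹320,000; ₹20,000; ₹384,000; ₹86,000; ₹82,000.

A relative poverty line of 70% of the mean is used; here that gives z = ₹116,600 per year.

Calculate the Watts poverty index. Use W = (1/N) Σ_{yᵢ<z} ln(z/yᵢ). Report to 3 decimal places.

0.450

Below z: ₹20,000, ₹56,000, ₹82,000, ₹86,000 (q = 4 of N = 7).
Log shortfalls: ln(116600/20000) = 1.7630; ln(116600/56000) = 0.7334; ln(116600/82000) = 0.3520; ln(116600/86000) = 0.3044.
W = 3.152847 / 7 = 0.450.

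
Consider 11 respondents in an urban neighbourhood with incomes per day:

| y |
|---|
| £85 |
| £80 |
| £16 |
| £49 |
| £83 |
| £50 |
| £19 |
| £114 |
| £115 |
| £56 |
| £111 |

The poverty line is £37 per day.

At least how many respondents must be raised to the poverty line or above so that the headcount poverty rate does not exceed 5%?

2

Currently q = 2 of N = 11 are below the line (H = 0.182).
A headcount ratio of at most 5% allows at most ⌊0.05 × 11⌋ = 0 poor respondents.
So at least 2 − 0 = 2 must be lifted.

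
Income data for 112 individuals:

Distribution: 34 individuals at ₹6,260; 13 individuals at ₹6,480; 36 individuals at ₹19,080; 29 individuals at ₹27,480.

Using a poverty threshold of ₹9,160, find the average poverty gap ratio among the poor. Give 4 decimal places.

Below the line: 34×₹6,260, 13×₹6,480 (q = 47 of N = 112).
Relative gaps: 0.3166 (×34), 0.2926 (×13); sum = 14.567686.
The income-gap ratio divides by q (the poor only): 14.567686 / 47 = 0.3100.

0.3100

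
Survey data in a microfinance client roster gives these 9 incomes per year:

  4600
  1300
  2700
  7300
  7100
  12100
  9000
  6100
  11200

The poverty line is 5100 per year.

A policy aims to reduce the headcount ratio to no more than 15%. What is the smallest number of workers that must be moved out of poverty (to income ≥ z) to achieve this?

Currently q = 3 of N = 9 are below the line (H = 0.333).
A headcount ratio of at most 15% allows at most ⌊0.15 × 9⌋ = 1 poor workers.
So at least 3 − 1 = 2 must be lifted.

2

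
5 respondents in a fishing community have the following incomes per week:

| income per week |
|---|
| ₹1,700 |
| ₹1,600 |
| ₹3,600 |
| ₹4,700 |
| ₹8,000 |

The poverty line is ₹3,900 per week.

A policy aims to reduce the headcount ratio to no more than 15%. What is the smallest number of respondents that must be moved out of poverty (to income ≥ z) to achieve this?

3 of the 5 respondents are poor, so H = 3/5 = 0.600.
A headcount ratio of at most 15% allows at most ⌊0.15 × 5⌋ = 0 poor respondents.
So at least 3 − 0 = 3 must be lifted.

3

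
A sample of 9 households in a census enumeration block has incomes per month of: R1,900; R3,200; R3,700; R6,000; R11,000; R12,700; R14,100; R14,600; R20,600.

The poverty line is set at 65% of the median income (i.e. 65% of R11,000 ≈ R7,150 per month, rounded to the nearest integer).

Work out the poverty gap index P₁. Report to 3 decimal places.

Below z: R1,900, R3,200, R3,700, R6,000 (q = 4 of N = 9).
Shortfall ratios: (7150−1900)/7150 = 0.7343; (7150−3200)/7150 = 0.5524; (7150−3700)/7150 = 0.4825; (7150−6000)/7150 = 0.1608.
Σ = 1.930070. Dividing by the full population N = 9 gives P₁ = 0.214.

0.214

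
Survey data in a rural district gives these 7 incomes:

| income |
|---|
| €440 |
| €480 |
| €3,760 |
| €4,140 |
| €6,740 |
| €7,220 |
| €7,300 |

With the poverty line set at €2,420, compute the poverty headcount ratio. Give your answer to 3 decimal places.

0.286

2 of the 7 workers have income below €2,420.
H = 2/7 = 0.286.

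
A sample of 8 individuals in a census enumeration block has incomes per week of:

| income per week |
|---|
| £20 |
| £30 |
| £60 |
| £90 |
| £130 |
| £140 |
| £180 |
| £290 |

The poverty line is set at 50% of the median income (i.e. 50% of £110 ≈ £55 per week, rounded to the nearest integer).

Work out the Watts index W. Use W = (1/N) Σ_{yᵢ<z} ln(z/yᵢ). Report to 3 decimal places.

Incomes under z: £20, £30 (q = 2 of N = 8).
ln(z/y) terms: ln(55/20) = 1.0116; ln(55/30) = 0.6061.
W = 1.617737 / 8 = 0.202.

0.202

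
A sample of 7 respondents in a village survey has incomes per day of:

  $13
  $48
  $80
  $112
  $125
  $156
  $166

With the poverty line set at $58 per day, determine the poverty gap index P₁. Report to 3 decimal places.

0.135

Below the line: $13, $48 (q = 2 of N = 7).
Shortfall ratios: (58−13)/58 = 0.7759; (58−48)/58 = 0.1724.
Sum of shortfalls = 0.948276; P₁ averages over all N: 0.948276 / 7 = 0.135.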